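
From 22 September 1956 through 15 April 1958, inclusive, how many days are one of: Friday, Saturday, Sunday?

245

22 September 1956 is a Saturday.
That's 571 days from start to end, counting both.
571 = 7 × 81 + 4, so there are 81 full weeks plus 4 extra days.
Each full week contributes 3 days from the set (Fri, Sat, Sun): 81 × 3 = 243.
The 4 extra days are Saturday, Sunday, Monday, Tuesday — 2 of them qualify.
Total: 243 + 2 = 245.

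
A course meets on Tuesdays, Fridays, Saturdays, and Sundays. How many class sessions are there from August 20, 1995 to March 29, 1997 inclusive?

August 20, 1995 is a Sunday.
That's 588 days from start to end, counting both.
588 = 7 × 84, so the span is exactly 84 full weeks.
Each full week contributes 4 days from the set (Tue, Fri, Sat, Sun): 84 × 4 = 336.
Total: 336.

336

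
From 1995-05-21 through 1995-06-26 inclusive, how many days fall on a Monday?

6

1995-05-21 is a Sunday.
That's 37 days from start to end, counting both.
37 = 7 × 5 + 2, so there are 5 full weeks plus 2 extra days.
Each full week contributes one Monday: 5 so far.
The 2 extra days are Sunday, Monday — 1 of them qualifies.
Total: 5 + 1 = 6.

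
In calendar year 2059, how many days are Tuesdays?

2059-01-01 is a Wednesday.
From 2059-01-01 to 2059-12-31 is 365 days inclusive.
365 = 7 × 52 + 1, so there are 52 full weeks plus 1 extra day.
Each full week contributes one Tuesday: 52 so far.
The 1 extra day is Wednesday — none qualify.
Total: 52 + 0 = 52.

52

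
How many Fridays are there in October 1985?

4

October 1, 1985 is a Tuesday.
From October 1, 1985 to October 31, 1985 is 31 days inclusive.
31 = 7 × 4 + 3, so there are 4 full weeks plus 3 extra days.
Each full week contributes one Friday: 4 so far.
The 3 extra days are Tue, Wed, Thu — none qualify.
Total: 4 + 0 = 4.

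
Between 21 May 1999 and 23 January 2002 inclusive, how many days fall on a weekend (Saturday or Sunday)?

280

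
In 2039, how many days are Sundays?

1 January 2039 is a Saturday.
The range spans 365 days (inclusive of both endpoints).
365 = 7 × 52 + 1, so there are 52 full weeks plus 1 extra day.
Each full week contributes one Sunday: 52 so far.
The 1 extra day is Saturday — none qualify.
Total: 52 + 0 = 52.

52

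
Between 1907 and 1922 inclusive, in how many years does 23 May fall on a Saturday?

2

Day of week of May 23 in each year:
1907: Thu, 1908: Sat ✓, 1909: Sun, 1910: Mon, 1911: Tue, 1912: Thu, 1913: Fri, 1914: Sat ✓, 1915: Sun, 1916: Tue, 1917: Wed, 1918: Thu, 1919: Fri, 1920: Sun, 1921: Mon, 1922: Tue
Saturdays: 1908, 1914.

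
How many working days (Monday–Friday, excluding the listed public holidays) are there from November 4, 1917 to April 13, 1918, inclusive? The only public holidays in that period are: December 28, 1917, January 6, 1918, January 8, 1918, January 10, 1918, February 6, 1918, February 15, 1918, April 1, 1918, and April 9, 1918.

108

November 4, 1917 is a Sunday.
From November 4, 1917 to April 13, 1918 is 161 days inclusive.
161 = 7 × 23, so the span is exactly 23 full weeks.
Each full week contributes 5 weekdays (Mon–Fri): 23 × 5 = 115.
Holidays: December 28, 1917 (Fri); January 6, 1918 (Sun); January 8, 1918 (Tue); January 10, 1918 (Thu); February 6, 1918 (Wed); February 15, 1918 (Fri); April 1, 1918 (Mon); April 9, 1918 (Tue).
7 of the 8 holidays fall on weekdays; the rest are weekends and were already excluded.
Business days: 115 − 7 = 108.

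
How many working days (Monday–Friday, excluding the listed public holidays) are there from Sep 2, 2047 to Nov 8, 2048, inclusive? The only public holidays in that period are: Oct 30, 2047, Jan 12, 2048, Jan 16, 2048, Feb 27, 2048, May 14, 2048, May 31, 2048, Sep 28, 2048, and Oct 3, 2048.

305

Sep 2, 2047 is a Monday.
That's 434 days from start to end, counting both.
434 = 7 × 62, so the span is exactly 62 full weeks.
Each full week contributes 5 weekdays (Mon–Fri): 62 × 5 = 310.
Total: 310.
Holidays: Oct 30, 2047 (Wed); Jan 12, 2048 (Sun); Jan 16, 2048 (Thu); Feb 27, 2048 (Thu); May 14, 2048 (Thu); May 31, 2048 (Sun); Sep 28, 2048 (Mon); Oct 3, 2048 (Sat).
5 of the 8 holidays fall on weekdays; the rest are weekends and were already excluded.
Business days: 310 − 5 = 305.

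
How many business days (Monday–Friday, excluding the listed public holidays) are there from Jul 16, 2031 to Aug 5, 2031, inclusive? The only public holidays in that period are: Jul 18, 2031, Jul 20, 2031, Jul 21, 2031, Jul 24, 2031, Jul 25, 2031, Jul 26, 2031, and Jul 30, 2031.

Jul 16, 2031 is a Wednesday.
That's 21 days from start to end, counting both.
21 = 7 × 3, so the span is exactly 3 full weeks.
Each full week contributes 5 weekdays (Mon–Fri): 3 × 5 = 15.
Total: 15.
Holidays: Jul 18, 2031 (Fri); Jul 20, 2031 (Sun); Jul 21, 2031 (Mon); Jul 24, 2031 (Thu); Jul 25, 2031 (Fri); Jul 26, 2031 (Sat); Jul 30, 2031 (Wed).
5 of the 7 holidays fall on weekdays; the rest are weekends and were already excluded.
Business days: 15 − 5 = 10.

10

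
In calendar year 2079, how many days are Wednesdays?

Jan 1, 2079 is a Sunday.
The range spans 365 days (inclusive of both endpoints).
365 = 7 × 52 + 1, so there are 52 full weeks plus 1 extra day.
Each full week contributes one Wednesday: 52 so far.
The 1 extra day is Sunday — none qualify.
Total: 52 + 0 = 52.

52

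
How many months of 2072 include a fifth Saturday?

5

A month has five Saturdays exactly when Saturday falls within its first (length − 28) days.
Jan: 31 days, starts Fri → 5 of Fri, Sat, Sun ✓
Feb: 29 days, starts Mon → 5 of Mon
Mar: 31 days, starts Tue → 5 of Tue, Wed, Thu
Apr: 30 days, starts Fri → 5 of Fri, Sat ✓
May: 31 days, starts Sun → 5 of Sun, Mon, Tue
Jun: 30 days, starts Wed → 5 of Wed, Thu
Jul: 31 days, starts Fri → 5 of Fri, Sat, Sun ✓
Aug: 31 days, starts Mon → 5 of Mon, Tue, Wed
Sep: 30 days, starts Thu → 5 of Thu, Fri
Oct: 31 days, starts Sat → 5 of Sat, Sun, Mon ✓
Nov: 30 days, starts Tue → 5 of Tue, Wed
Dec: 31 days, starts Thu → 5 of Thu, Fri, Sat ✓
Months with five Saturdays: Jan, Apr, Jul, Oct, Dec.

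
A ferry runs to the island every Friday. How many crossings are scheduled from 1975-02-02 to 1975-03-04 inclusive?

1975-02-02 is a Sunday.
From 1975-02-02 to 1975-03-04 is 31 days inclusive.
31 = 7 × 4 + 3, so there are 4 full weeks plus 3 extra days.
Each full week contributes one Friday: 4 so far.
The 3 extra days are Sunday, Monday, Tuesday — none qualify.
Total: 4 + 0 = 4.

4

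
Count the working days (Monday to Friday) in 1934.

1934-01-01 is a Monday.
The range spans 365 days (inclusive of both endpoints).
365 = 7 × 52 + 1, so there are 52 full weeks plus 1 extra day.
Each full week contributes 5 weekdays (Mon–Fri): 52 × 5 = 260.
The 1 extra day is Mon — 1 of them qualifies.
Total: 260 + 1 = 261.

261 weekdays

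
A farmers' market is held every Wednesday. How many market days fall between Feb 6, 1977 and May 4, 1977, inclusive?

13

Feb 6, 1977 is a Sunday.
From Feb 6, 1977 to May 4, 1977 is 88 days inclusive.
88 = 7 × 12 + 4, so there are 12 full weeks plus 4 extra days.
Each full week contributes one Wednesday: 12 so far.
The 4 extra days are Sunday, Monday, Tuesday, Wednesday — 1 of them qualifies.
Total: 12 + 1 = 13.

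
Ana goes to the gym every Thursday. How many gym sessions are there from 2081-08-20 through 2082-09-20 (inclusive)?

57 Thursdays

2081-08-20 is a Wednesday.
That's 397 days from start to end, counting both.
397 = 7 × 56 + 5, so there are 56 full weeks plus 5 extra days.
Each full week contributes one Thursday: 56 so far.
The 5 extra days are Wed, Thu, Fri, Sat, Sun — 1 of them qualifies.
Total: 56 + 1 = 57.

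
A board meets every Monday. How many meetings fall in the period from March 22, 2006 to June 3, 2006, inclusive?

March 22, 2006 is a Wednesday.
That's 74 days from start to end, counting both.
74 = 7 × 10 + 4, so there are 10 full weeks plus 4 extra days.
Each full week contributes one Monday: 10 so far.
The 4 extra days are Wed, Thu, Fri, Sat — none qualify.
Total: 10 + 0 = 10.

10 Mondays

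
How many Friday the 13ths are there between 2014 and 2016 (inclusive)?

Friday-the-13ths by year:
2014: Jun
2015: Feb, Mar, Nov
2016: May

5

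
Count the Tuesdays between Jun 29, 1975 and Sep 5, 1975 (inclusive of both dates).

Jun 29, 1975 is a Sunday.
That's 69 days from start to end, counting both.
69 = 7 × 9 + 6, so there are 9 full weeks plus 6 extra days.
Each full week contributes one Tuesday: 9 so far.
The 6 extra days are Sun, Mon, Tue, Wed, Thu, Fri — 1 of them qualifies.
Total: 9 + 1 = 10.

10 Tuesdays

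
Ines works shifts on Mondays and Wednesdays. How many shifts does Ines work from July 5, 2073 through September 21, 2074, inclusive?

127

July 5, 2073 is a Wednesday.
That's 444 days from start to end, counting both.
444 = 7 × 63 + 3, so there are 63 full weeks plus 3 extra days.
Each full week contributes 2 days from the set (Mon, Wed): 63 × 2 = 126.
The 3 extra days are Wed, Thu, Fri — 1 of them qualifies.
Total: 126 + 1 = 127.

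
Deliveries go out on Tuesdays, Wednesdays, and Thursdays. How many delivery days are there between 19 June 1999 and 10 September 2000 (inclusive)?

19 June 1999 is a Saturday.
That's 450 days from start to end, counting both.
450 = 7 × 64 + 2, so there are 64 full weeks plus 2 extra days.
Each full week contributes 3 days from the set (Tue, Wed, Thu): 64 × 3 = 192.
The 2 extra days are Sat, Sun — none qualify.
Total: 192 + 0 = 192.

192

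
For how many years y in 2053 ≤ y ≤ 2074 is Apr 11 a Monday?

Day of week of April 11 in each year:
2053: Fri, 2054: Sat, 2055: Sun, 2056: Tue, 2057: Wed, 2058: Thu, 2059: Fri, 2060: Sun, 2061: Mon ✓, 2062: Tue, 2063: Wed, 2064: Fri, 2065: Sat, 2066: Sun, 2067: Mon ✓, 2068: Wed, 2069: Thu, 2070: Fri, 2071: Sat, 2072: Mon ✓, 2073: Tue, 2074: Wed
Mondays: 2061, 2067, 2072.

3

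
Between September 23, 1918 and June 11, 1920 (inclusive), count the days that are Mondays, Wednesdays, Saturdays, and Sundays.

358

September 23, 1918 is a Monday.
The range spans 628 days (inclusive of both endpoints).
628 = 7 × 89 + 5, so there are 89 full weeks plus 5 extra days.
Each full week contributes 4 days from the set (Mon, Wed, Sat, Sun): 89 × 4 = 356.
The 5 extra days are Mon, Tue, Wed, Thu, Fri — 2 of them qualify.
Total: 356 + 2 = 358.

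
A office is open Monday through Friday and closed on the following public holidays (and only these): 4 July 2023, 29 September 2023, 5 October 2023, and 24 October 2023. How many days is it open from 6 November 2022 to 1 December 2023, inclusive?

6 November 2022 is a Sunday.
The range spans 391 days (inclusive of both endpoints).
391 = 7 × 55 + 6, so there are 55 full weeks plus 6 extra days.
Each full week contributes 5 weekdays (Mon–Fri): 55 × 5 = 275.
The 6 extra days are Sun, Mon, Tue, Wed, Thu, Fri — 5 of them qualify.
Total: 275 + 5 = 280.
Holidays: 4 July 2023 (Tue); 29 September 2023 (Fri); 5 October 2023 (Thu); 24 October 2023 (Tue).
All 4 holidays fall on weekdays, so subtract 4.
Business days: 280 − 4 = 276.

276 working days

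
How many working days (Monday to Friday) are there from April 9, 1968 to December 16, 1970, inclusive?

702 weekdays

April 9, 1968 is a Tuesday.
That's 982 days from start to end, counting both.
982 = 7 × 140 + 2, so there are 140 full weeks plus 2 extra days.
Each full week contributes 5 weekdays (Mon–Fri): 140 × 5 = 700.
The 2 extra days are Tuesday, Wednesday — 2 of them qualify.
Total: 700 + 2 = 702.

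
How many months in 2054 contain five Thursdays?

A month has five Thursdays exactly when Thursday falls within its first (length − 28) days.
Jan: 31 days, starts Thu → 5 of Thu, Fri, Sat ✓
Feb: 28 days, starts Sun → 5 of (none)
Mar: 31 days, starts Sun → 5 of Sun, Mon, Tue
Apr: 30 days, starts Wed → 5 of Wed, Thu ✓
May: 31 days, starts Fri → 5 of Fri, Sat, Sun
Jun: 30 days, starts Mon → 5 of Mon, Tue
Jul: 31 days, starts Wed → 5 of Wed, Thu, Fri ✓
Aug: 31 days, starts Sat → 5 of Sat, Sun, Mon
Sep: 30 days, starts Tue → 5 of Tue, Wed
Oct: 31 days, starts Thu → 5 of Thu, Fri, Sat ✓
Nov: 30 days, starts Sun → 5 of Sun, Mon
Dec: 31 days, starts Tue → 5 of Tue, Wed, Thu ✓
Months with five Thursdays: Jan, Apr, Jul, Oct, Dec.

5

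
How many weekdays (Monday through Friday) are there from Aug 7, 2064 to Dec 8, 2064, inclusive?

Aug 7, 2064 is a Thursday.
From Aug 7, 2064 to Dec 8, 2064 is 124 days inclusive.
124 = 7 × 17 + 5, so there are 17 full weeks plus 5 extra days.
Each full week contributes 5 weekdays (Mon–Fri): 17 × 5 = 85.
The 5 extra days are Thursday, Friday, Saturday, Sunday, Monday — 3 of them qualify.
Total: 85 + 3 = 88.

88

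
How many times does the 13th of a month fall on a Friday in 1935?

The 13th falls on a Friday when the month's 13th has weekday Fri.
Jan 13 is Sun; Feb 13 is Wed; Mar 13 is Wed; Apr 13 is Sat; May 13 is Mon; Jun 13 is Thu; Jul 13 is Sat; Aug 13 is Tue; Sep 13 is Fri ✓; Oct 13 is Sun; Nov 13 is Wed; Dec 13 is Fri ✓.
Friday the 13ths: Sep, Dec.

2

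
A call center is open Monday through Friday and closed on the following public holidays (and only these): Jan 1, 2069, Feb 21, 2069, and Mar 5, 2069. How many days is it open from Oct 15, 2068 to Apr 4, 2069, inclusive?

121

Oct 15, 2068 is a Monday.
The range spans 172 days (inclusive of both endpoints).
172 = 7 × 24 + 4, so there are 24 full weeks plus 4 extra days.
Each full week contributes 5 weekdays (Mon–Fri): 24 × 5 = 120.
The 4 extra days are Monday, Tuesday, Wednesday, Thursday — 4 of them qualify.
Total: 120 + 4 = 124.
Holidays: Jan 1, 2069 (Tue); Feb 21, 2069 (Thu); Mar 5, 2069 (Tue).
All 3 holidays fall on weekdays, so subtract 3.
Business days: 124 − 3 = 121.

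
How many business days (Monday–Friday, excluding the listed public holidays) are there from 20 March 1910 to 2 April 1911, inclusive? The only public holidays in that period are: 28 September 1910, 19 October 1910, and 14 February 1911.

267 business days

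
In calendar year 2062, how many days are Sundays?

53

Jan 1, 2062 is a Sunday.
From Jan 1, 2062 to Dec 31, 2062 is 365 days inclusive.
365 = 7 × 52 + 1, so there are 52 full weeks plus 1 extra day.
Each full week contributes one Sunday: 52 so far.
The 1 extra day is Sun — 1 of them qualifies.
Total: 52 + 1 = 53.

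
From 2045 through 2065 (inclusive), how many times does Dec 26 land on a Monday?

2

Day of week of December 26 in each year:
2045: Tue, 2046: Wed, 2047: Thu, 2048: Sat, 2049: Sun, 2050: Mon ✓, 2051: Tue, 2052: Thu, 2053: Fri, 2054: Sat, 2055: Sun, 2056: Tue, 2057: Wed, 2058: Thu, 2059: Fri, 2060: Sun, 2061: Mon ✓, 2062: Tue, 2063: Wed, 2064: Fri, 2065: Sat
Mondays: 2050, 2061.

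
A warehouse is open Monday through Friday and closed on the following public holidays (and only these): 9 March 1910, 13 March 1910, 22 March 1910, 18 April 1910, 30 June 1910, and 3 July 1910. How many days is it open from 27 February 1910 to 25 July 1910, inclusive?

102

27 February 1910 is a Sunday.
The range spans 149 days (inclusive of both endpoints).
149 = 7 × 21 + 2, so there are 21 full weeks plus 2 extra days.
Each full week contributes 5 weekdays (Mon–Fri): 21 × 5 = 105.
The 2 extra days are Sun, Mon — 1 of them qualifies.
Total: 105 + 1 = 106.
Holidays: 9 March 1910 (Wed); 13 March 1910 (Sun); 22 March 1910 (Tue); 18 April 1910 (Mon); 30 June 1910 (Thu); 3 July 1910 (Sun).
4 of the 6 holidays fall on weekdays; the rest are weekends and were already excluded.
Business days: 106 − 4 = 102.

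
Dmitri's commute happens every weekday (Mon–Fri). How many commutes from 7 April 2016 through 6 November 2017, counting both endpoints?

413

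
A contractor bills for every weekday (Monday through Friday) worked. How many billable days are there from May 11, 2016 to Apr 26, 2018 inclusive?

512

May 11, 2016 is a Wednesday.
The range spans 716 days (inclusive of both endpoints).
716 = 7 × 102 + 2, so there are 102 full weeks plus 2 extra days.
Each full week contributes 5 weekdays (Mon–Fri): 102 × 5 = 510.
The 2 extra days are Wed, Thu — 2 of them qualify.
Total: 510 + 2 = 512.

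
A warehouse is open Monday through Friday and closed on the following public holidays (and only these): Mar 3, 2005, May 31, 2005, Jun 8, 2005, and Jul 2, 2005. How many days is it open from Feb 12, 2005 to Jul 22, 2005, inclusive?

Feb 12, 2005 is a Saturday.
The range spans 161 days (inclusive of both endpoints).
161 = 7 × 23, so the span is exactly 23 full weeks.
Each full week contributes 5 weekdays (Mon–Fri): 23 × 5 = 115.
Total: 115.
Holidays: Mar 3, 2005 (Thu); May 31, 2005 (Tue); Jun 8, 2005 (Wed); Jul 2, 2005 (Sat).
3 of the 4 holidays fall on weekdays; the rest are weekends and were already excluded.
Business days: 115 − 3 = 112.

112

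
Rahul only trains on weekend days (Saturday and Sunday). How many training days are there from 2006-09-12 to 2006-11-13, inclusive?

18

2006-09-12 is a Tuesday.
From 2006-09-12 to 2006-11-13 is 63 days inclusive.
63 = 7 × 9, so the span is exactly 9 full weeks.
Each full week contributes 2 weekend days (Sat, Sun): 9 × 2 = 18.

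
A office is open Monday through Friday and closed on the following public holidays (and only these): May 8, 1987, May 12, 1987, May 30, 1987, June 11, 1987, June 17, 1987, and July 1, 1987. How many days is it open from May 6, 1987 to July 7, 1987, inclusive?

40

May 6, 1987 is a Wednesday.
That's 63 days from start to end, counting both.
63 = 7 × 9, so the span is exactly 9 full weeks.
Each full week contributes 5 weekdays (Mon–Fri): 9 × 5 = 45.
Holidays: May 8, 1987 (Fri); May 12, 1987 (Tue); May 30, 1987 (Sat); June 11, 1987 (Thu); June 17, 1987 (Wed); July 1, 1987 (Wed).
5 of the 6 holidays fall on weekdays; the rest are weekends and were already excluded.
Business days: 45 − 5 = 40.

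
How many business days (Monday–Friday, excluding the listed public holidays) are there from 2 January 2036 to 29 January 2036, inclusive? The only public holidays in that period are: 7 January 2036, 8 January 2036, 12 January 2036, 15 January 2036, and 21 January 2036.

2 January 2036 is a Wednesday.
From 2 January 2036 to 29 January 2036 is 28 days inclusive.
28 = 7 × 4, so the span is exactly 4 full weeks.
Each full week contributes 5 weekdays (Mon–Fri): 4 × 5 = 20.
Holidays: 7 January 2036 (Mon); 8 January 2036 (Tue); 12 January 2036 (Sat); 15 January 2036 (Tue); 21 January 2036 (Mon).
4 of the 5 holidays fall on weekdays; the rest are weekends and were already excluded.
Business days: 20 − 4 = 16.

16 business days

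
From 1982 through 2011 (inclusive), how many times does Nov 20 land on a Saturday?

5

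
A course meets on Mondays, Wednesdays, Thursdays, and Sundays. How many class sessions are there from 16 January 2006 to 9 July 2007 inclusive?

309

16 January 2006 is a Monday.
From 16 January 2006 to 9 July 2007 is 540 days inclusive.
540 = 7 × 77 + 1, so there are 77 full weeks plus 1 extra day.
Each full week contributes 4 days from the set (Mon, Wed, Thu, Sun): 77 × 4 = 308.
The 1 extra day is Mon — 1 of them qualifies.
Total: 308 + 1 = 309.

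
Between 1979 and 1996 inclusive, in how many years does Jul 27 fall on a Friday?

3

Day of week of July 27 in each year:
1979: Fri ✓, 1980: Sun, 1981: Mon, 1982: Tue, 1983: Wed, 1984: Fri ✓, 1985: Sat, 1986: Sun, 1987: Mon, 1988: Wed, 1989: Thu, 1990: Fri ✓, 1991: Sat, 1992: Mon, 1993: Tue, 1994: Wed, 1995: Thu, 1996: Sat
Fridays: 1979, 1984, 1990.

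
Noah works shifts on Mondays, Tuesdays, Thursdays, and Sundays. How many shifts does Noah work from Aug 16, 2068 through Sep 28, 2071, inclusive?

651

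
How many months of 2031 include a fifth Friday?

4

A month has five Fridays exactly when Friday falls within its first (length − 28) days.
Jan: 31 days, starts Wed → 5 of Wed, Thu, Fri ✓
Feb: 28 days, starts Sat → 5 of (none)
Mar: 31 days, starts Sat → 5 of Sat, Sun, Mon
Apr: 30 days, starts Tue → 5 of Tue, Wed
May: 31 days, starts Thu → 5 of Thu, Fri, Sat ✓
Jun: 30 days, starts Sun → 5 of Sun, Mon
Jul: 31 days, starts Tue → 5 of Tue, Wed, Thu
Aug: 31 days, starts Fri → 5 of Fri, Sat, Sun ✓
Sep: 30 days, starts Mon → 5 of Mon, Tue
Oct: 31 days, starts Wed → 5 of Wed, Thu, Fri ✓
Nov: 30 days, starts Sat → 5 of Sat, Sun
Dec: 31 days, starts Mon → 5 of Mon, Tue, Wed
Months with five Fridays: Jan, May, Aug, Oct.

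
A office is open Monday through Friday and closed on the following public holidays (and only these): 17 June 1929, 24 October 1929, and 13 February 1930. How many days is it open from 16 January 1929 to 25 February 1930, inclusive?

287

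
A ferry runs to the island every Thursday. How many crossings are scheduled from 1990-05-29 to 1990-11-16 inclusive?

1990-05-29 is a Tuesday.
The range spans 172 days (inclusive of both endpoints).
172 = 7 × 24 + 4, so there are 24 full weeks plus 4 extra days.
Each full week contributes one Thursday: 24 so far.
The 4 extra days are Tue, Wed, Thu, Fri — 1 of them qualifies.
Total: 24 + 1 = 25.

25 Thursdays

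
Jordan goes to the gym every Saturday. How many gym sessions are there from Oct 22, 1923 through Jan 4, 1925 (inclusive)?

Oct 22, 1923 is a Monday.
The range spans 441 days (inclusive of both endpoints).
441 = 7 × 63, so the span is exactly 63 full weeks.
Each full week contributes one Saturday: 63 so far.

63 Saturdays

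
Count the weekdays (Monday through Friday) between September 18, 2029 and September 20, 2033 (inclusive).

1046 weekdays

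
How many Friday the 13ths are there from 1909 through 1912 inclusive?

6

Friday-the-13ths by year:
1909: Aug
1910: May
1911: Jan, Oct
1912: Sep, Dec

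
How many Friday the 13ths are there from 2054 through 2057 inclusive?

7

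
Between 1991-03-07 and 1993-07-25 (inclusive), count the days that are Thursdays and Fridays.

250

1991-03-07 is a Thursday.
That's 872 days from start to end, counting both.
872 = 7 × 124 + 4, so there are 124 full weeks plus 4 extra days.
Each full week contributes 2 days from the set (Thu, Fri): 124 × 2 = 248.
The 4 extra days are Thu, Fri, Sat, Sun — 2 of them qualify.
Total: 248 + 2 = 250.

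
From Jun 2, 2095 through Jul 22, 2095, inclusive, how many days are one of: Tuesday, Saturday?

14

Jun 2, 2095 is a Thursday.
The range spans 51 days (inclusive of both endpoints).
51 = 7 × 7 + 2, so there are 7 full weeks plus 2 extra days.
Each full week contributes 2 days from the set (Tue, Sat): 7 × 2 = 14.
The 2 extra days are Thursday, Friday — none qualify.
Total: 14 + 0 = 14.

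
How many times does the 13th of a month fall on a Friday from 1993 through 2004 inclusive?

Friday-the-13ths by year:
1993: Aug
1994: May
1995: Jan, Oct
1996: Sep, Dec
1997: Jun
1998: Feb, Mar, Nov
1999: Aug
2000: Oct
2001: Apr, Jul
2002: Sep, Dec
2003: Jun
2004: Feb, Aug

19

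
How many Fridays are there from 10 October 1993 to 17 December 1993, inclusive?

10 Fridays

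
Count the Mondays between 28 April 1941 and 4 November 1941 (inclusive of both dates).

28 April 1941 is a Monday.
That's 191 days from start to end, counting both.
191 = 7 × 27 + 2, so there are 27 full weeks plus 2 extra days.
Each full week contributes one Monday: 27 so far.
The 2 extra days are Monday, Tuesday — 1 of them qualifies.
Total: 27 + 1 = 28.

28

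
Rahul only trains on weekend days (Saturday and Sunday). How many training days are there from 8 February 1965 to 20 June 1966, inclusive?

142

8 February 1965 is a Monday.
From 8 February 1965 to 20 June 1966 is 498 days inclusive.
498 = 7 × 71 + 1, so there are 71 full weeks plus 1 extra day.
Each full week contributes 2 weekend days (Sat, Sun): 71 × 2 = 142.
The 1 extra day is Mon — none qualify.
Total: 142 + 0 = 142.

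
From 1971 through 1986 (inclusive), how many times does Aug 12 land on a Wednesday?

1

Day of week of August 12 in each year:
1971: Thu, 1972: Sat, 1973: Sun, 1974: Mon, 1975: Tue, 1976: Thu, 1977: Fri, 1978: Sat, 1979: Sun, 1980: Tue, 1981: Wed ✓, 1982: Thu, 1983: Fri, 1984: Sun, 1985: Mon, 1986: Tue
Wednesdays: 1981.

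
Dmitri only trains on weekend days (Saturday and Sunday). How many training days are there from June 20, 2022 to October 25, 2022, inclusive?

June 20, 2022 is a Monday.
From June 20, 2022 to October 25, 2022 is 128 days inclusive.
128 = 7 × 18 + 2, so there are 18 full weeks plus 2 extra days.
Each full week contributes 2 weekend days (Sat, Sun): 18 × 2 = 36.
The 2 extra days are Mon, Tue — none qualify.
Total: 36 + 0 = 36.

36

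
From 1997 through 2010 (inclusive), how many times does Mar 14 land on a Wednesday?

Day of week of March 14 in each year:
1997: Fri, 1998: Sat, 1999: Sun, 2000: Tue, 2001: Wed ✓, 2002: Thu, 2003: Fri, 2004: Sun, 2005: Mon, 2006: Tue, 2007: Wed ✓, 2008: Fri, 2009: Sat, 2010: Sun
Wednesdays: 2001, 2007.

2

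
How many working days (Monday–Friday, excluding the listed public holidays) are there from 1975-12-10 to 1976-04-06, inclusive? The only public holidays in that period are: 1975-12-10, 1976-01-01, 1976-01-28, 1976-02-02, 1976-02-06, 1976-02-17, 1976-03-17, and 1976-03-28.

1975-12-10 is a Wednesday.
The range spans 119 days (inclusive of both endpoints).
119 = 7 × 17, so the span is exactly 17 full weeks.
Each full week contributes 5 weekdays (Mon–Fri): 17 × 5 = 85.
Total: 85.
Holidays: 1975-12-10 (Wed); 1976-01-01 (Thu); 1976-01-28 (Wed); 1976-02-02 (Mon); 1976-02-06 (Fri); 1976-02-17 (Tue); 1976-03-17 (Wed); 1976-03-28 (Sun).
7 of the 8 holidays fall on weekdays; the rest are weekends and were already excluded.
Business days: 85 − 7 = 78.

78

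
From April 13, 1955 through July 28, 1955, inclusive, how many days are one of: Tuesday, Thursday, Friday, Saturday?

61

April 13, 1955 is a Wednesday.
That's 107 days from start to end, counting both.
107 = 7 × 15 + 2, so there are 15 full weeks plus 2 extra days.
Each full week contributes 4 days from the set (Tue, Thu, Fri, Sat): 15 × 4 = 60.
The 2 extra days are Wednesday, Thursday — 1 of them qualifies.
Total: 60 + 1 = 61.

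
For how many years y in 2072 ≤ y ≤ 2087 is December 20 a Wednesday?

Day of week of December 20 in each year:
2072: Tue, 2073: Wed ✓, 2074: Thu, 2075: Fri, 2076: Sun, 2077: Mon, 2078: Tue, 2079: Wed ✓, 2080: Fri, 2081: Sat, 2082: Sun, 2083: Mon, 2084: Wed ✓, 2085: Thu, 2086: Fri, 2087: Sat
Wednesdays: 2073, 2079, 2084.

3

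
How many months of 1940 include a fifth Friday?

4

A month has five Fridays exactly when Friday falls within its first (length − 28) days.
Jan: 31 days, starts Mon → 5 of Mon, Tue, Wed
Feb: 29 days, starts Thu → 5 of Thu
Mar: 31 days, starts Fri → 5 of Fri, Sat, Sun ✓
Apr: 30 days, starts Mon → 5 of Mon, Tue
May: 31 days, starts Wed → 5 of Wed, Thu, Fri ✓
Jun: 30 days, starts Sat → 5 of Sat, Sun
Jul: 31 days, starts Mon → 5 of Mon, Tue, Wed
Aug: 31 days, starts Thu → 5 of Thu, Fri, Sat ✓
Sep: 30 days, starts Sun → 5 of Sun, Mon
Oct: 31 days, starts Tue → 5 of Tue, Wed, Thu
Nov: 30 days, starts Fri → 5 of Fri, Sat ✓
Dec: 31 days, starts Sun → 5 of Sun, Mon, Tue
Months with five Fridays: Mar, May, Aug, Nov.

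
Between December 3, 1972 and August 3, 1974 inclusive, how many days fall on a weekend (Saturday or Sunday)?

174

December 3, 1972 is a Sunday.
That's 609 days from start to end, counting both.
609 = 7 × 87, so the span is exactly 87 full weeks.
Each full week contributes 2 weekend days (Sat, Sun): 87 × 2 = 174.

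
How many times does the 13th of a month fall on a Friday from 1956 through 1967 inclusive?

22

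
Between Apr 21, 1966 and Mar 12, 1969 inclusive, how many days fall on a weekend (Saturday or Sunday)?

302

Apr 21, 1966 is a Thursday.
The range spans 1057 days (inclusive of both endpoints).
1057 = 7 × 151, so the span is exactly 151 full weeks.
Each full week contributes 2 weekend days (Sat, Sun): 151 × 2 = 302.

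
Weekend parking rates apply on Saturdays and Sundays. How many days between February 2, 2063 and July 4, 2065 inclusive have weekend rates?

253

February 2, 2063 is a Friday.
That's 884 days from start to end, counting both.
884 = 7 × 126 + 2, so there are 126 full weeks plus 2 extra days.
Each full week contributes 2 weekend days (Sat, Sun): 126 × 2 = 252.
The 2 extra days are Fri, Sat — 1 of them qualifies.
Total: 252 + 1 = 253.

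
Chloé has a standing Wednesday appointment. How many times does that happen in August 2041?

4

2041-08-01 is a Thursday.
The range spans 31 days (inclusive of both endpoints).
31 = 7 × 4 + 3, so there are 4 full weeks plus 3 extra days.
Each full week contributes one Wednesday: 4 so far.
The 3 extra days are Thu, Fri, Sat — none qualify.
Total: 4 + 0 = 4.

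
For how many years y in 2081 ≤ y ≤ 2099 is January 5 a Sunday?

Day of week of January 5 in each year:
2081: Sun ✓, 2082: Mon, 2083: Tue, 2084: Wed, 2085: Fri, 2086: Sat, 2087: Sun ✓, 2088: Mon, 2089: Wed, 2090: Thu, 2091: Fri, 2092: Sat, 2093: Mon, 2094: Tue, 2095: Wed, 2096: Thu, 2097: Sat, 2098: Sun ✓, 2099: Mon
Sundays: 2081, 2087, 2098.

3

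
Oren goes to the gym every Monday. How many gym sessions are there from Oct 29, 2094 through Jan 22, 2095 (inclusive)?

Oct 29, 2094 is a Friday.
The range spans 86 days (inclusive of both endpoints).
86 = 7 × 12 + 2, so there are 12 full weeks plus 2 extra days.
Each full week contributes one Monday: 12 so far.
The 2 extra days are Friday, Saturday — none qualify.
Total: 12 + 0 = 12.

12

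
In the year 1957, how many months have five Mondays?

4

A month has five Mondays exactly when Monday falls within its first (length − 28) days.
Jan: 31 days, starts Tue → 5 of Tue, Wed, Thu
Feb: 28 days, starts Fri → 5 of (none)
Mar: 31 days, starts Fri → 5 of Fri, Sat, Sun
Apr: 30 days, starts Mon → 5 of Mon, Tue ✓
May: 31 days, starts Wed → 5 of Wed, Thu, Fri
Jun: 30 days, starts Sat → 5 of Sat, Sun
Jul: 31 days, starts Mon → 5 of Mon, Tue, Wed ✓
Aug: 31 days, starts Thu → 5 of Thu, Fri, Sat
Sep: 30 days, starts Sun → 5 of Sun, Mon ✓
Oct: 31 days, starts Tue → 5 of Tue, Wed, Thu
Nov: 30 days, starts Fri → 5 of Fri, Sat
Dec: 31 days, starts Sun → 5 of Sun, Mon, Tue ✓
Months with five Mondays: Apr, Jul, Sep, Dec.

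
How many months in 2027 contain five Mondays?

4

A month has five Mondays exactly when Monday falls within its first (length − 28) days.
Jan: 31 days, starts Fri → 5 of Fri, Sat, Sun
Feb: 28 days, starts Mon → 5 of (none)
Mar: 31 days, starts Mon → 5 of Mon, Tue, Wed ✓
Apr: 30 days, starts Thu → 5 of Thu, Fri
May: 31 days, starts Sat → 5 of Sat, Sun, Mon ✓
Jun: 30 days, starts Tue → 5 of Tue, Wed
Jul: 31 days, starts Thu → 5 of Thu, Fri, Sat
Aug: 31 days, starts Sun → 5 of Sun, Mon, Tue ✓
Sep: 30 days, starts Wed → 5 of Wed, Thu
Oct: 31 days, starts Fri → 5 of Fri, Sat, Sun
Nov: 30 days, starts Mon → 5 of Mon, Tue ✓
Dec: 31 days, starts Wed → 5 of Wed, Thu, Fri
Months with five Mondays: Mar, May, Aug, Nov.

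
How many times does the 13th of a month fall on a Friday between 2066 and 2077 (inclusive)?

21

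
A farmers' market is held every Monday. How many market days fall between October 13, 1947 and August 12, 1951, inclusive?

October 13, 1947 is a Monday.
From October 13, 1947 to August 12, 1951 is 1400 days inclusive.
1400 = 7 × 200, so the span is exactly 200 full weeks.
Each full week contributes one Monday: 200 so far.

200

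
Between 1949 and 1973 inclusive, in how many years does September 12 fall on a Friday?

3

Day of week of September 12 in each year:
1949: Mon, 1950: Tue, 1951: Wed, 1952: Fri ✓, 1953: Sat, 1954: Sun, 1955: Mon, 1956: Wed, 1957: Thu, 1958: Fri ✓, 1959: Sat, 1960: Mon, 1961: Tue, 1962: Wed, 1963: Thu, 1964: Sat, 1965: Sun, 1966: Mon, 1967: Tue, 1968: Thu, 1969: Fri ✓, 1970: Sat, 1971: Sun, 1972: Tue, 1973: Wed
Fridays: 1952, 1958, 1969.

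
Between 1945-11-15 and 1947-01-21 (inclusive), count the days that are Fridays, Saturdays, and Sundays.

1945-11-15 is a Thursday.
That's 433 days from start to end, counting both.
433 = 7 × 61 + 6, so there are 61 full weeks plus 6 extra days.
Each full week contributes 3 days from the set (Fri, Sat, Sun): 61 × 3 = 183.
The 6 extra days are Thu, Fri, Sat, Sun, Mon, Tue — 3 of them qualify.
Total: 183 + 3 = 186.

186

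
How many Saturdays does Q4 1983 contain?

Oct 1, 1983 is a Saturday.
That's 92 days from start to end, counting both.
92 = 7 × 13 + 1, so there are 13 full weeks plus 1 extra day.
Each full week contributes one Saturday: 13 so far.
The 1 extra day is Saturday — 1 of them qualifies.
Total: 13 + 1 = 14.

14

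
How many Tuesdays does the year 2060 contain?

2060-01-01 is a Thursday.
That's 366 days from start to end, counting both.
366 = 7 × 52 + 2, so there are 52 full weeks plus 2 extra days.
Each full week contributes one Tuesday: 52 so far.
The 2 extra days are Thu, Fri — none qualify.
Total: 52 + 0 = 52.

52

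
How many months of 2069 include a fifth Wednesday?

4

A month has five Wednesdays exactly when Wednesday falls within its first (length − 28) days.
Jan: 31 days, starts Tue → 5 of Tue, Wed, Thu ✓
Feb: 28 days, starts Fri → 5 of (none)
Mar: 31 days, starts Fri → 5 of Fri, Sat, Sun
Apr: 30 days, starts Mon → 5 of Mon, Tue
May: 31 days, starts Wed → 5 of Wed, Thu, Fri ✓
Jun: 30 days, starts Sat → 5 of Sat, Sun
Jul: 31 days, starts Mon → 5 of Mon, Tue, Wed ✓
Aug: 31 days, starts Thu → 5 of Thu, Fri, Sat
Sep: 30 days, starts Sun → 5 of Sun, Mon
Oct: 31 days, starts Tue → 5 of Tue, Wed, Thu ✓
Nov: 30 days, starts Fri → 5 of Fri, Sat
Dec: 31 days, starts Sun → 5 of Sun, Mon, Tue
Months with five Wednesdays: Jan, May, Jul, Oct.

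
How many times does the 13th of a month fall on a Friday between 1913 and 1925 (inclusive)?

22

Friday-the-13ths by year:
1913: Jun
1914: Feb, Mar, Nov
1915: Aug
1916: Oct
1917: Apr, Jul
1918: Sep, Dec
1919: Jun
1920: Feb, Aug
1921: May
1922: Jan, Oct
1923: Apr, Jul
1924: Jun
1925: Feb, Mar, Nov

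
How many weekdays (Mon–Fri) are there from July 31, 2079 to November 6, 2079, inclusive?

July 31, 2079 is a Monday.
The range spans 99 days (inclusive of both endpoints).
99 = 7 × 14 + 1, so there are 14 full weeks plus 1 extra day.
Each full week contributes 5 weekdays (Mon–Fri): 14 × 5 = 70.
The 1 extra day is Mon — 1 of them qualifies.
Total: 70 + 1 = 71.

71 weekdays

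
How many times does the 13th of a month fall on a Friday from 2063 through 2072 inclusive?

Friday-the-13ths by year:
2063: Apr, Jul
2064: Jun
2065: Feb, Mar, Nov
2066: Aug
2067: May
2068: Jan, Apr, Jul
2069: Sep, Dec
2070: Jun
2071: Feb, Mar, Nov
2072: May

18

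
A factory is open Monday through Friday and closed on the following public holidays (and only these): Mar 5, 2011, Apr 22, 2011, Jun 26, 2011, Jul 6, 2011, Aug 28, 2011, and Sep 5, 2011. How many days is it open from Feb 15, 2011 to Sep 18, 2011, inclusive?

151 business days

Feb 15, 2011 is a Tuesday.
That's 216 days from start to end, counting both.
216 = 7 × 30 + 6, so there are 30 full weeks plus 6 extra days.
Each full week contributes 5 weekdays (Mon–Fri): 30 × 5 = 150.
The 6 extra days are Tuesday, Wednesday, Thursday, Friday, Saturday, Sunday — 4 of them qualify.
Total: 150 + 4 = 154.
Holidays: Mar 5, 2011 (Sat); Apr 22, 2011 (Fri); Jun 26, 2011 (Sun); Jul 6, 2011 (Wed); Aug 28, 2011 (Sun); Sep 5, 2011 (Mon).
3 of the 6 holidays fall on weekdays; the rest are weekends and were already excluded.
Business days: 154 − 3 = 151.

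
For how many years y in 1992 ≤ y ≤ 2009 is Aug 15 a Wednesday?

Day of week of August 15 in each year:
1992: Sat, 1993: Sun, 1994: Mon, 1995: Tue, 1996: Thu, 1997: Fri, 1998: Sat, 1999: Sun, 2000: Tue, 2001: Wed ✓, 2002: Thu, 2003: Fri, 2004: Sun, 2005: Mon, 2006: Tue, 2007: Wed ✓, 2008: Fri, 2009: Sat
Wednesdays: 2001, 2007.

2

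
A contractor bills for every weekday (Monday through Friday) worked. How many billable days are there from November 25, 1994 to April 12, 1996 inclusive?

November 25, 1994 is a Friday.
From November 25, 1994 to April 12, 1996 is 505 days inclusive.
505 = 7 × 72 + 1, so there are 72 full weeks plus 1 extra day.
Each full week contributes 5 weekdays (Mon–Fri): 72 × 5 = 360.
The 1 extra day is Friday — 1 of them qualifies.
Total: 360 + 1 = 361.

361 weekdays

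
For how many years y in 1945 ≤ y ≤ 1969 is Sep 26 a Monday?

4

Day of week of September 26 in each year:
1945: Wed, 1946: Thu, 1947: Fri, 1948: Sun, 1949: Mon ✓, 1950: Tue, 1951: Wed, 1952: Fri, 1953: Sat, 1954: Sun, 1955: Mon ✓, 1956: Wed, 1957: Thu, 1958: Fri, 1959: Sat, 1960: Mon ✓, 1961: Tue, 1962: Wed, 1963: Thu, 1964: Sat, 1965: Sun, 1966: Mon ✓, 1967: Tue, 1968: Thu, 1969: Fri
Mondays: 1949, 1955, 1960, 1966.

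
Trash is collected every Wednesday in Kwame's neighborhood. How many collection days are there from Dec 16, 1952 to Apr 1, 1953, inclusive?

16

Dec 16, 1952 is a Tuesday.
The range spans 107 days (inclusive of both endpoints).
107 = 7 × 15 + 2, so there are 15 full weeks plus 2 extra days.
Each full week contributes one Wednesday: 15 so far.
The 2 extra days are Tuesday, Wednesday — 1 of them qualifies.
Total: 15 + 1 = 16.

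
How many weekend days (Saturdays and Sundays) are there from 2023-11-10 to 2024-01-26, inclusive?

2023-11-10 is a Friday.
From 2023-11-10 to 2024-01-26 is 78 days inclusive.
78 = 7 × 11 + 1, so there are 11 full weeks plus 1 extra day.
Each full week contributes 2 weekend days (Sat, Sun): 11 × 2 = 22.
The 1 extra day is Fri — none qualify.
Total: 22 + 0 = 22.

22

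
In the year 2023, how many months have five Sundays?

5

A month has five Sundays exactly when Sunday falls within its first (length − 28) days.
Jan: 31 days, starts Sun → 5 of Sun, Mon, Tue ✓
Feb: 28 days, starts Wed → 5 of (none)
Mar: 31 days, starts Wed → 5 of Wed, Thu, Fri
Apr: 30 days, starts Sat → 5 of Sat, Sun ✓
May: 31 days, starts Mon → 5 of Mon, Tue, Wed
Jun: 30 days, starts Thu → 5 of Thu, Fri
Jul: 31 days, starts Sat → 5 of Sat, Sun, Mon ✓
Aug: 31 days, starts Tue → 5 of Tue, Wed, Thu
Sep: 30 days, starts Fri → 5 of Fri, Sat
Oct: 31 days, starts Sun → 5 of Sun, Mon, Tue ✓
Nov: 30 days, starts Wed → 5 of Wed, Thu
Dec: 31 days, starts Fri → 5 of Fri, Sat, Sun ✓
Months with five Sundays: Jan, Apr, Jul, Oct, Dec.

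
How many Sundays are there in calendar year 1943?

1 January 1943 is a Friday.
From 1 January 1943 to 31 December 1943 is 365 days inclusive.
365 = 7 × 52 + 1, so there are 52 full weeks plus 1 extra day.
Each full week contributes one Sunday: 52 so far.
The 1 extra day is Fri — none qualify.
Total: 52 + 0 = 52.

52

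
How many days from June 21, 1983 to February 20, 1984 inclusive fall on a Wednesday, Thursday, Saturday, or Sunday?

June 21, 1983 is a Tuesday.
That's 245 days from start to end, counting both.
245 = 7 × 35, so the span is exactly 35 full weeks.
Each full week contributes 4 days from the set (Wed, Thu, Sat, Sun): 35 × 4 = 140.
Total: 140.

140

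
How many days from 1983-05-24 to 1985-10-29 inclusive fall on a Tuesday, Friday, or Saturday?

382

1983-05-24 is a Tuesday.
From 1983-05-24 to 1985-10-29 is 890 days inclusive.
890 = 7 × 127 + 1, so there are 127 full weeks plus 1 extra day.
Each full week contributes 3 days from the set (Tue, Fri, Sat): 127 × 3 = 381.
The 1 extra day is Tue — 1 of them qualifies.
Total: 381 + 1 = 382.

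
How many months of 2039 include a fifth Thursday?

4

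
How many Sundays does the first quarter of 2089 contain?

13

Jan 1, 2089 is a Saturday.
From Jan 1, 2089 to Mar 31, 2089 is 90 days inclusive.
90 = 7 × 12 + 6, so there are 12 full weeks plus 6 extra days.
Each full week contributes one Sunday: 12 so far.
The 6 extra days are Sat, Sun, Mon, Tue, Wed, Thu — 1 of them qualifies.
Total: 12 + 1 = 13.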